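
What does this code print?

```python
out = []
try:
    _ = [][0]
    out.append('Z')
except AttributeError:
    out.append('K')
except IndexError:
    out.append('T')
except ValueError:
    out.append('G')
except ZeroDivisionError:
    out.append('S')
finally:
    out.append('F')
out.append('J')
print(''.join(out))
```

Execution trace: 'T' (except IndexError) → 'F' (finally) → 'J' (after the try/except). Output: TFJ

Answer: TFJ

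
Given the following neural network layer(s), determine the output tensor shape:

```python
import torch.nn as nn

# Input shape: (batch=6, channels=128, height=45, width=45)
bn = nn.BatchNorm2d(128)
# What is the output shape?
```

Input: (6, 128, 45, 45) -> Output: (6, 128, 45, 45)

Answer: (6, 128, 45, 45)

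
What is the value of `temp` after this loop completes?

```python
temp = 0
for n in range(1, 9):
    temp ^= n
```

XOR of 1 to 8
`temp` takes the values: 0 → 1 → 3 → 0 → 4 → 1 → 7 → 0 → 8

Answer: 8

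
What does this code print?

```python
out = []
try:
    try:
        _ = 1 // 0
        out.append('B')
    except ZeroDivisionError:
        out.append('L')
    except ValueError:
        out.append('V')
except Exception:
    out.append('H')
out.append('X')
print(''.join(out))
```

Execution trace: 'L' (inner except ZeroDivisionError) → 'X' (after the try/except). Output: LX

Answer: LX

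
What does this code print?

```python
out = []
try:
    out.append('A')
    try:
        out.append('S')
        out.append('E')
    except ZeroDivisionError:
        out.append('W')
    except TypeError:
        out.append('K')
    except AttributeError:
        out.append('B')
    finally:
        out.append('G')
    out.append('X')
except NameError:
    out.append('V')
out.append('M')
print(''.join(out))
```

Execution trace: 'A' (try body) → 'S' (inner try body) → 'E' (inner try body, no exception) → 'G' (inner finally) → 'X' (try body, no exception) → 'M' (after the try/except). Output: ASEGXM

Answer: ASEGXM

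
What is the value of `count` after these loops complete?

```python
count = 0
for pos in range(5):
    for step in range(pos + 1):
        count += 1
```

Triangle: 1 + 2 + ... + 5
`count` takes the values: 0 → 1 → 2 → 3 → 4 → 5 → 6 → 7 → 8 → 9 → 10 → 11 → 12 → 13 → 14 → 15

Answer: 15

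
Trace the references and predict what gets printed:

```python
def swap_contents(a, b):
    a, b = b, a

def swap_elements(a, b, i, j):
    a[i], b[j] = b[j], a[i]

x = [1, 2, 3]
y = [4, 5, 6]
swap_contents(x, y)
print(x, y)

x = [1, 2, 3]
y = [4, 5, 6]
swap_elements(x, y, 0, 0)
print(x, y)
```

Key concept: parameter rebinding vs mutation.
Step by step:
`x = [1, 2, 3]` → x = [1, 2, 3]
`y = [4, 5, 6]` → y = [4, 5, 6]
`swap_contents(x, y)` → no visible change to tracked variables
`print(x, y)` → prints [1, 2, 3] [4, 5, 6]
`x = [1, 2, 3]` → x = [1, 2, 3]
`y = [4, 5, 6]` → y = [4, 5, 6]
`swap_elements(x, y, 0, 0)` → x = [4, 2, 3]; y = [1, 5, 6]
`print(x, y)` → prints [4, 2, 3] [1, 5, 6]

Answer:
[1, 2, 3] [4, 5, 6]
[4, 2, 3] [1, 5, 6]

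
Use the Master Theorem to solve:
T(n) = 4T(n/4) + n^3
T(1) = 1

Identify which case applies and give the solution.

a=4, b=4, f(n)=n^3. log_4(4) = 1. Since c=3 > 1 and the regularity condition holds (4(n/4)^3 = (4/4^3)n^3 with 4/4^3 < 1), Case 3 applies: T(n) = Θ(f(n)) = O(n^3).

Answer: O(n^3) - Case 3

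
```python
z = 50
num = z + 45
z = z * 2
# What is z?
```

Trace:
`z = 50` → z = 50
`num = z + 45` → num = 95
`z = z * 2` → z = 100
So z = 100

Answer: 100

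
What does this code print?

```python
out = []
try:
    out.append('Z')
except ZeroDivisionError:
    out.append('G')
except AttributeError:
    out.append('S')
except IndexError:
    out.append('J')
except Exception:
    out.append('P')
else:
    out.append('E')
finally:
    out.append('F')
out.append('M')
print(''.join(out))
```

Execution trace: 'Z' (try body, no exception) → 'E' (else) → 'F' (finally) → 'M' (after the try/except). Output: ZEFM

Answer: ZEFM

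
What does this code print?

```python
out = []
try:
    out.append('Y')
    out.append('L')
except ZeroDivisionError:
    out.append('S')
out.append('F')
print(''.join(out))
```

Execution trace: 'Y' (try body) → 'L' (try body, no exception) → 'F' (after the try/except). Output: YLF

Answer: YLF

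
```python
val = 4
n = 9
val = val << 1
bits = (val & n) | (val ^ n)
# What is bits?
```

Trace:
`val = 4` → val = 4
`n = 9` → n = 9
`val = val << 1` → val = 8
`bits = (val & n) | (val ^ n)` → bits = 9
So bits = 9

Answer: 9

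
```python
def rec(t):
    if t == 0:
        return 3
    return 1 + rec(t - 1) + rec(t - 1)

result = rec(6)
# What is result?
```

rec(t) = 1 + 2·rec(t-1), rec(0)=3. Closed form: (3+1)·2^6 - 1 = 255.

Answer: 255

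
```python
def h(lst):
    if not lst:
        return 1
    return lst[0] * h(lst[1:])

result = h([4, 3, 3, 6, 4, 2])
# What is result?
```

Product over [4, 3, 3, 6, 4, 2] = 4 * 3 * 3 * 6 * 4 * 2 = 1728

Answer: 1728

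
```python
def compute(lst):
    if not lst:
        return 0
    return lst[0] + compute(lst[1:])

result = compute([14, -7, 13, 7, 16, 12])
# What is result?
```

14 + (-7) + 13 + 7 + 16 + 12 + 0 = 55

Answer: 55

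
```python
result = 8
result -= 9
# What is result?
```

Trace:
`result = 8` → result = 8
`result -= 9` → result = -1
So result = -1

Answer: -1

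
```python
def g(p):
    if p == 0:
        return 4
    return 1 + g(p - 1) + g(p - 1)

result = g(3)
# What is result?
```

g(p) = 1 + 2·g(p-1), g(0)=4. Closed form: (4+1)·2^3 - 1 = 39.

Answer: 39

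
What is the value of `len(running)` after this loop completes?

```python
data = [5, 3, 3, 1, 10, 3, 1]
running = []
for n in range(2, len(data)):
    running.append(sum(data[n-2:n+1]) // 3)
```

Number of 3-element averages
`running` takes the values: [] → [3] → [3, 2] → [3, 2, 4] → [3, 2, 4, 4] → [3, 2, 4, 4, 4]
So `len(running)` = 5

Answer: 5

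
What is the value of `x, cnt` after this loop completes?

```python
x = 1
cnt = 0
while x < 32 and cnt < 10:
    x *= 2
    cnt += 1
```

Double until >= 32 or 10 iterations
`x, cnt` takes the values: (1, 0) → (2, 0) → (2, 1) → (4, 1) → (4, 2) → (8, 2) → (8, 3) → (16, 3) → (16, 4) → (32, 4) → (32, 5)

Answer: 32, 5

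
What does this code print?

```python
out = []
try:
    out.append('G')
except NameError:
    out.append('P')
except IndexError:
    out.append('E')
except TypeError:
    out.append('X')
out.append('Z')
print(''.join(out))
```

Execution trace: 'G' (try body, no exception) → 'Z' (after the try/except). Output: GZ

Answer: GZ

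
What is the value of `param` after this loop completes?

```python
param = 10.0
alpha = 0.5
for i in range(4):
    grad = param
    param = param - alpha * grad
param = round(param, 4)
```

Gradient descent: w = 10.0 * (1 - 0.5)^4
`param` takes the values: 10.0 → 5.0 → 2.5 → 1.25 → 0.625

Answer: 0.625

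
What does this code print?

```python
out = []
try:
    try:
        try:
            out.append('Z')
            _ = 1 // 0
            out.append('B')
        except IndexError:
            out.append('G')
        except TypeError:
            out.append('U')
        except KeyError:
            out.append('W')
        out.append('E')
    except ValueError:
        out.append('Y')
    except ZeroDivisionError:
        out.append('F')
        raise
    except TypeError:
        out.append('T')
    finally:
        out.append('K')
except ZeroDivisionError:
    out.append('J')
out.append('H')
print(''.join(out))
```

Execution trace: 'Z' (inner try body) → 'F' (except ZeroDivisionError) → 'K' (finally) → 'J' (outer except ZeroDivisionError) → 'H' (after the try/except). Output: ZFKJH

Answer: ZFKJH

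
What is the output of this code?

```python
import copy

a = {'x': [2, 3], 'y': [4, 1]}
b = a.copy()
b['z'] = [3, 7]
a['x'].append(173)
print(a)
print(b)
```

Key concept: shallow copy of dict with mutable values.
Step by step:
`a = {'x': [2, 3], 'y': [4, 1]}` → a = {'x': [2, 3], 'y': [4, 1]}
`b = a.copy()` → b = {'x': [2, 3], 'y': [4, 1]}
`b['z'] = [3, 7]` → b = {'x': [2, 3], 'y': [4, 1], 'z': [3, 7]}
`a['x'].append(173)` → a = {'x': [2, 3, 173], 'y': [4, 1]}; b = {'x': [2, 3, 173], 'y': [4, 1], 'z': [3, 7]}
`print(a)` → prints {'x': [2, 3, 173], 'y': [4, 1]}
`print(b)` → prints {'x': [2, 3, 173], 'y': [4, 1], 'z': [3, 7]}

Answer:
{'x': [2, 3, 173], 'y': [4, 1]}
{'x': [2, 3, 173], 'y': [4, 1], 'z': [3, 7]}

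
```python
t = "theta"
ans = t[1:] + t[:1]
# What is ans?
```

Trace:
`t = "theta"` → t = 'theta'
`ans = t[1:] + t[:1]` → ans = 'hetat'
So ans = 'hetat'

Answer: 'hetat'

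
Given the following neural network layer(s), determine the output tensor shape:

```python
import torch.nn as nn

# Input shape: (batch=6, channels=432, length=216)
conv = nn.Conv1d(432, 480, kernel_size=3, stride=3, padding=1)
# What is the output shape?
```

Input: (6, 432, 216) -> Output: (6, 480, 72)

Answer: (6, 480, 72)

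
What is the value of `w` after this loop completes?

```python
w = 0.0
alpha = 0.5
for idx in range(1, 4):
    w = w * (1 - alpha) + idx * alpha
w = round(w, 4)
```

Moving average with lr=0.5
`w` takes the values: 0.0 → 0.5 → 1.25 → 2.125

Answer: 2.125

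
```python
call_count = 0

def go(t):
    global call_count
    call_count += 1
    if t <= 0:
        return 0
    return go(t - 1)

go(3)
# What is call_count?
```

Linear recursion stepping by 1: 4 calls from t=3 down to ≤0.

Answer: 4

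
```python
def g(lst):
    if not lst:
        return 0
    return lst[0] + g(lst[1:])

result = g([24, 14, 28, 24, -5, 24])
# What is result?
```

24 + 14 + 28 + 24 + (-5) + 24 + 0 = 109

Answer: 109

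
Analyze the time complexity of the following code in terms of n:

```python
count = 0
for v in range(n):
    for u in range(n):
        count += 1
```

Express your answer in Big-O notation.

Each loop level contributes: n × n. Multiplying the contributions gives O(n^2).

Answer: O(n^2)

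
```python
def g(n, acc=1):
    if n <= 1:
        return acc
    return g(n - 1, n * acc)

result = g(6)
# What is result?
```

Accumulator trace (n, acc): (6, 1) -> (5, 6) -> (4, 30) -> (3, 120) -> (2, 360) -> (1, 720) -> return 720

Answer: 720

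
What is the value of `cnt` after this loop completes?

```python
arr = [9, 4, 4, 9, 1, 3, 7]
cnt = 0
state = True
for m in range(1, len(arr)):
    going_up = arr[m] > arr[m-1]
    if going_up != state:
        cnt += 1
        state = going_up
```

Count direction changes in [9, 4, 4, 9, 1, 3, 7]
`cnt` takes the values: 0 → 1 → 2 → 3 → 4

Answer: 4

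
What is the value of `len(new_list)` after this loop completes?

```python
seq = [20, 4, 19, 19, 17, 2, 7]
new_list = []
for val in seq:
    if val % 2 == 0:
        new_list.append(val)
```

Count even numbers in [20, 4, 19, 19, 17, 2, 7]
`new_list` takes the values: [] → [20] → [20, 4] → [20, 4, 2]
So `len(new_list)` = 3

Answer: 3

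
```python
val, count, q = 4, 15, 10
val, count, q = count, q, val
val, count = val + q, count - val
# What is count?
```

Trace:
`val, count, q = 4, 15, 10` → val = 4; count = 15; q = 10
`val, count, q = count, q, val` → val = 15; count = 10; q = 4
`val, count = val + q, count - val` → val = 19; count = -5
So count = -5

Answer: -5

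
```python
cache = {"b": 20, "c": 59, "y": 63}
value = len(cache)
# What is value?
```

Trace:
`cache = {"b": 20, "c": 59, "y": 63}` → cache = {'b': 20, 'c': 59, 'y': 63}
`value = len(cache)` → value = 3
So value = 3

Answer: 3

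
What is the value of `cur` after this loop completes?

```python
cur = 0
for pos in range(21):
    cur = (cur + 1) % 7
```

Increment mod 7, 21 times = 0
`cur` takes the values: 0 → 1 → 2 → 3 → 4 → 5 → 6 → 0 → 1 → 2 → 3 → 4 → 5 → 6 → 0 → 1 → 2 → 3 → 4 → 5 → 6 → 0

Answer: 0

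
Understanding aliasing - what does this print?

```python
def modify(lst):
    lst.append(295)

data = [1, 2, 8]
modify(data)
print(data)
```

Key concept: function modifies passed list.
Step by step:
`data = [1, 2, 8]` → data = [1, 2, 8]
`modify(data)` → data = [1, 2, 8, 295]
`print(data)` → prints [1, 2, 8, 295]

Answer: [1, 2, 8, 295]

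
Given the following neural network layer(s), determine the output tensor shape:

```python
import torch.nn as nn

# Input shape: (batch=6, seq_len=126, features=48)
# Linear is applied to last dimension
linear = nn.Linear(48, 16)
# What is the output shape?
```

Input: (6, 126, 48) -> Output: (6, 126, 16)

Answer: (6, 126, 16)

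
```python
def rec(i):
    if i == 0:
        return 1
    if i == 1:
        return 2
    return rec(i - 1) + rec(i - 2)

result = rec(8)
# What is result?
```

Build up from base cases: rec(0)=1, rec(1)=2, rec(2)=3, rec(3)=5, rec(4)=8, rec(5)=13, rec(6)=21, ..., rec(8)=55

Answer: 55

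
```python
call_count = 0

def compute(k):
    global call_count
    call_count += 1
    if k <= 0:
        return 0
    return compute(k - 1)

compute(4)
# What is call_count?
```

Linear recursion stepping by 1: 5 calls from k=4 down to ≤0.

Answer: 5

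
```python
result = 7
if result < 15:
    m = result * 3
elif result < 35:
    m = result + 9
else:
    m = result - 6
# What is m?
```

Trace:
`result = 7` → result = 7
`if result < 15: ...` → result < 15 is True → m = 21
So m = 21

Answer: 21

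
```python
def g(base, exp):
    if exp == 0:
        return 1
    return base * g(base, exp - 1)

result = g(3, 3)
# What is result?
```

g(3, 3) = 3 * 3 * 3 = 27

Answer: 27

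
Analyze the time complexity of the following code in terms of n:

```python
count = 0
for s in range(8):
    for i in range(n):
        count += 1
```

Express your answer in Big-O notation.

Each loop level contributes: 1 × n. Multiplying the contributions gives O(n).

Answer: O(n)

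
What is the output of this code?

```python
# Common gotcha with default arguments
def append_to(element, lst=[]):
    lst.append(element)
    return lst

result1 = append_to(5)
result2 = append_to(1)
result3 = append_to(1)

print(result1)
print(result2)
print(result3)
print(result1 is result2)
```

Key concept: mutable default argument gotcha.
Step by step:
`result1 = append_to(5)` → result1 = [5]
`result2 = append_to(1)` → result1 = [5, 1] (same object as result2); result2 = [5, 1] (same object as result1)
`result3 = append_to(1)` → result1 = [5, 1, 1] (same object as result2, result3); result2 = [5, 1, 1] (same object as result1, result3); result3 = [5, 1, 1] (same object as result1, result2)
`print(result1)` → prints [5, 1, 1]
`print(result2)` → prints [5, 1, 1]
`print(result3)` → prints [5, 1, 1]
`print(result1 is result2)` → prints True

Answer:
[5, 1, 1]
[5, 1, 1]
[5, 1, 1]
True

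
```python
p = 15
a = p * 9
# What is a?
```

Trace:
`p = 15` → p = 15
`a = p * 9` → a = 135
So a = 135

Answer: 135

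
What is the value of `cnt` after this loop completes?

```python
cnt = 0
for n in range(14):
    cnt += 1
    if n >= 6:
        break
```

Loop breaks when n reaches 6, cnt is 7
`cnt` takes the values: 0 → 1 → 2 → 3 → 4 → 5 → 6 → 7

Answer: 7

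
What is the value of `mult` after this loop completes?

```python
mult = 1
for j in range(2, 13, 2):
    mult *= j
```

Product of even numbers 2 to 12
`mult` takes the values: 1 → 2 → 8 → 48 → 384 → 3840 → 46080

Answer: 46080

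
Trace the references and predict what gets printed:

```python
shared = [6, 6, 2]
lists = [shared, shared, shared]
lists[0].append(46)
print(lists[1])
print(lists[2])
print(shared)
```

Key concept: list of same reference.
Step by step:
`shared = [6, 6, 2]` → shared = [6, 6, 2]
`lists = [shared, shared, shared]` → lists = [[6, 6, 2], [6, 6, 2], [6, 6, 2]]
`lists[0].append(46)` → shared = [6, 6, 2, 46]; lists = [[6, 6, 2, 46], [6, 6, 2, 46], [6, 6, 2, 46]]
`print(lists[1])` → prints [6, 6, 2, 46]
`print(lists[2])` → prints [6, 6, 2, 46]
`print(shared)` → prints [6, 6, 2, 46]

Answer:
[6, 6, 2, 46]
[6, 6, 2, 46]
[6, 6, 2, 46]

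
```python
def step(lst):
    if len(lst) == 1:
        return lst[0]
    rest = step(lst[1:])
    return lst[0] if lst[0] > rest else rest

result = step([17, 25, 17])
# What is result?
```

Recursive max over [17, 25, 17] = 25

Answer: 25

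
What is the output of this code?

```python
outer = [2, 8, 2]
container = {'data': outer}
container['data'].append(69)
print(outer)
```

Key concept: dict holds reference to list.
Step by step:
`outer = [2, 8, 2]` → outer = [2, 8, 2]
`container = {'data': outer}` → container = {'data': [2, 8, 2]}
`container['data'].append(69)` → outer = [2, 8, 2, 69]; container = {'data': [2, 8, 2, 69]}
`print(outer)` → prints [2, 8, 2, 69]

Answer: [2, 8, 2, 69]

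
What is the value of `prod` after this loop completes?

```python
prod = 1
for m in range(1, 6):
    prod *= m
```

5! = 120
`prod` takes the values: 1 → 2 → 6 → 24 → 120

Answer: 120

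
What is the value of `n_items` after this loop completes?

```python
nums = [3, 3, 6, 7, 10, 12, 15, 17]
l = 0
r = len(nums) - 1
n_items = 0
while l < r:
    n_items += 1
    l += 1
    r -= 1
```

Iterations until pointers meet (list length 8)
`n_items` takes the values: 0 → 1 → 2 → 3 → 4

Answer: 4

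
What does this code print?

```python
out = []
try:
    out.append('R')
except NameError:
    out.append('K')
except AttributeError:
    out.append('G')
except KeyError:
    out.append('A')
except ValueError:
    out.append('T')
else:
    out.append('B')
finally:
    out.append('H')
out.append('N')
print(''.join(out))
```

Execution trace: 'R' (try body, no exception) → 'B' (else) → 'H' (finally) → 'N' (after the try/except). Output: RBHN

Answer: RBHN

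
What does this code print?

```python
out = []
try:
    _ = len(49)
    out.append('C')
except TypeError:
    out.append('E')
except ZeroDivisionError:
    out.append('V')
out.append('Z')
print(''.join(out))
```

Execution trace: 'E' (except TypeError) → 'Z' (after the try/except). Output: EZ

Answer: EZ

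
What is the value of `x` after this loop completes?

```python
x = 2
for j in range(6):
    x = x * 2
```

Multiply by 2, 6 times: 2 * 2^6 = 128
`x` takes the values: 2 → 4 → 8 → 16 → 32 → 64 → 128

Answer: 128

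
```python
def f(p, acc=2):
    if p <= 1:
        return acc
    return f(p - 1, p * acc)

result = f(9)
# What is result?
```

Accumulator trace (n, acc): (9, 2) -> (8, 18) -> (7, 144) -> (6, 1008) -> (5, 6048) -> (4, 30240) -> (3, 120960) -> (2, 362880) -> (1, 725760) -> return 725760

Answer: 725760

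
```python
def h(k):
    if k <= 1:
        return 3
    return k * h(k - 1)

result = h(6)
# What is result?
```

h(6) = 6 * 5 * 4 * 3 * 2 * 3 = 2160

Answer: 2160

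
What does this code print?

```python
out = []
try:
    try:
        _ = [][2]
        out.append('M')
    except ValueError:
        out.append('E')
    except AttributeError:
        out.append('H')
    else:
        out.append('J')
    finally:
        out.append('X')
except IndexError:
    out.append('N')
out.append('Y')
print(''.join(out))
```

Execution trace: 'X' (inner finally) → 'N' (outer except IndexError) → 'Y' (after the try/except). Output: XNY

Answer: XNY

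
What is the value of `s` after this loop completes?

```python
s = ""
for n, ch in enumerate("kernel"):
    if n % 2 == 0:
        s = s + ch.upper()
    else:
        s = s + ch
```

Uppercase even positions in 'kernel'
`s` takes the values: "" → "K" → "Ke" → "KeR" → "KeRn" → "KeRnE" → "KeRnEl"

Answer: "KeRnEl"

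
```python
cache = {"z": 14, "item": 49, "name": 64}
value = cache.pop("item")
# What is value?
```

Trace:
`cache = {"z": 14, "item": 49, "name": 64}` → cache = {'z': 14, 'item': 49, 'name': 64}
`value = cache.pop("item")` → cache = {'z': 14, 'name': 64}; value = 49
So value = 49

Answer: 49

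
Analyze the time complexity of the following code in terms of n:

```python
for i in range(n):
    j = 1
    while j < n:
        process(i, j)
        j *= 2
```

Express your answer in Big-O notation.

This is Linear outer loop, logarithmic inner loop. Time complexity: O(n log n).

Answer: O(n log n)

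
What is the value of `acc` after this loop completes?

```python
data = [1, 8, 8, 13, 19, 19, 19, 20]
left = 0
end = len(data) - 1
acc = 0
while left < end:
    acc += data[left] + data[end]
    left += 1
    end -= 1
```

Sum of pairs from ends
`acc` takes the values: 0 → 21 → 48 → 75 → 107

Answer: 107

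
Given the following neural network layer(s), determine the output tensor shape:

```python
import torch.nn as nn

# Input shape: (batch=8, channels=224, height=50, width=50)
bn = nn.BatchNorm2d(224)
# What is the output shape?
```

Input: (8, 224, 50, 50) -> Output: (8, 224, 50, 50)

Answer: (8, 224, 50, 50)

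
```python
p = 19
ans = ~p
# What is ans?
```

Trace:
`p = 19` → p = 19
`ans = ~p` → ans = -20
So ans = -20

Answer: -20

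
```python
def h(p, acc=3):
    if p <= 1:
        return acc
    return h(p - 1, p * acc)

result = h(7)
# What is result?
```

Accumulator trace (n, acc): (7, 3) -> (6, 21) -> (5, 126) -> (4, 630) -> (3, 2520) -> (2, 7560) -> (1, 15120) -> return 15120

Answer: 15120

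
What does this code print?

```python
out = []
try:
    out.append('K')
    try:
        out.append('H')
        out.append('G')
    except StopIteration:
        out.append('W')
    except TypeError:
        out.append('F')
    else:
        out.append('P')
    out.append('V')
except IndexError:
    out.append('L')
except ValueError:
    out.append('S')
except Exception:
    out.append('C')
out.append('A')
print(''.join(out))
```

Execution trace: 'K' (try body) → 'H' (inner try body) → 'G' (inner try body, no exception) → 'P' (inner else) → 'V' (try body, no exception) → 'A' (after the try/except). Output: KHGPVA

Answer: KHGPVA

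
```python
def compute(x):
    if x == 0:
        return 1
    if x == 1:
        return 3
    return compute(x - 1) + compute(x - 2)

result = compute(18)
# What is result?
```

Build up from base cases: compute(0)=1, compute(1)=3, compute(2)=4, compute(3)=7, compute(4)=11, compute(5)=18, compute(6)=29, ..., compute(18)=9349

Answer: 9349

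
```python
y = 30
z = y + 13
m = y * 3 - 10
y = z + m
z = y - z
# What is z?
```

Trace:
`y = 30` → y = 30
`z = y + 13` → z = 43
`m = y * 3 - 10` → m = 80
`y = z + m` → y = 123
`z = y - z` → z = 80
So z = 80

Answer: 80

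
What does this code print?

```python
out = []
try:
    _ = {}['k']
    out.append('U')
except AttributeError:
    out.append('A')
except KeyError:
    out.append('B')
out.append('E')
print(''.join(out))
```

Execution trace: 'B' (except KeyError) → 'E' (after the try/except). Output: BE

Answer: BE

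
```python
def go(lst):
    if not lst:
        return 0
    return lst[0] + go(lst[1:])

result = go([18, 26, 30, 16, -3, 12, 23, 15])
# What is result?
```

18 + 26 + 30 + 16 + (-3) + 12 + 23 + 15 + 0 = 137

Answer: 137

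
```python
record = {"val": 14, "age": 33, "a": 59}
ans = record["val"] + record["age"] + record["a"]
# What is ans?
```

Trace:
`record = {"val": 14, "age": 33, "a": 59}` → record = {'val': 14, 'age': 33, 'a': 59}
`ans = record["val"] + record["age"] + record["a"]` → ans = 106
So ans = 106

Answer: 106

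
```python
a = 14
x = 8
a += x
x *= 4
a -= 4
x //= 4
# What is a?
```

Trace:
`a = 14` → a = 14
`x = 8` → x = 8
`a += x` → a = 22
`x *= 4` → x = 32
`a -= 4` → a = 18
`x //= 4` → x = 8
So a = 18

Answer: 18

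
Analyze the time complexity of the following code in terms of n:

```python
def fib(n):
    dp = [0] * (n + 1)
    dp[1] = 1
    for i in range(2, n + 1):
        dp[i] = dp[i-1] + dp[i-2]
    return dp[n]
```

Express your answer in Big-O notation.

This is Dynamic programming Fibonacci. Time complexity: O(n).

Answer: O(n)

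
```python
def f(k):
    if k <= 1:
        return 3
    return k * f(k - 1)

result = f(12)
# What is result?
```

f(12) = 12 * 11 * 10 * 9 * 8 * 7 * 6 * 5 * 4 * 3 * 2 * 3 = 1437004800

Answer: 1437004800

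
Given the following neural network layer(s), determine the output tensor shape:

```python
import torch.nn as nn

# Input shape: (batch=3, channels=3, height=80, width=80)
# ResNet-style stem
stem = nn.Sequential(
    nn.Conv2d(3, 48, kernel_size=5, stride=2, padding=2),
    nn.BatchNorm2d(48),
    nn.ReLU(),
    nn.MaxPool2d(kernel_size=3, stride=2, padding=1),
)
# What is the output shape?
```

Input: (3, 3, 80, 80) -> after Conv2d 5x5 stride=2: (3, 48, 40, 40) -> Output: (3, 48, 20, 20)

Answer: (3, 48, 20, 20)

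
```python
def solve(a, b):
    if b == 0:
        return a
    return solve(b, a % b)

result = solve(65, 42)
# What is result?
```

solve(65, 42) -> solve(42, 23) -> solve(23, 19) -> solve(19, 4) -> solve(4, 3) -> solve(3, 1) -> solve(1, 0) -> 1

Answer: 1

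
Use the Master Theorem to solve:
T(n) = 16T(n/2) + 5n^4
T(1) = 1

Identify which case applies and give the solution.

a=16, b=2, f(n)=5n^4. log_2(16) = 4. Since c=4 = 4, Case 2 applies: T(n) = Θ(n^log_b(a) · log n) = O(n^4 log n).

Answer: O(n^4 log n) - Case 2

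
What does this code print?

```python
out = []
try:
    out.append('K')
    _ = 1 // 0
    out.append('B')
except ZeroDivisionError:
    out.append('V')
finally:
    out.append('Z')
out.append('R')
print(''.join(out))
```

Execution trace: 'K' (try body) → 'V' (except ZeroDivisionError) → 'Z' (finally) → 'R' (after the try/except). Output: KVZR

Answer: KVZR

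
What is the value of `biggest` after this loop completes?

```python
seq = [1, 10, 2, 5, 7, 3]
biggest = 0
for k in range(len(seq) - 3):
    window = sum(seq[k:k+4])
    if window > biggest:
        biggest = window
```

Max sum of 4-element window in [1, 10, 2, 5, 7, 3]
`biggest` takes the values: 0 → 18 → 24

Answer: 24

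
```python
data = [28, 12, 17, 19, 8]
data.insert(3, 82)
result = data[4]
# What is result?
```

Trace:
`data = [28, 12, 17, 19, 8]` → data = [28, 12, 17, 19, 8]
`data.insert(3, 82)` → data = [28, 12, 17, 82, 19, 8]
`result = data[4]` → result = 19
So result = 19

Answer: 19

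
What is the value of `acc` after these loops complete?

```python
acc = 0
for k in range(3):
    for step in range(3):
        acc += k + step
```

Sum of all k+step for k,step in 3x3
`acc` takes the values: 0 → 1 → 3 → 4 → 6 → 9 → 11 → 14 → 18

Answer: 18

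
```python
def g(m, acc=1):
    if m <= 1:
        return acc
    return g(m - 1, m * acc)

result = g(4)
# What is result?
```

Accumulator trace (n, acc): (4, 1) -> (3, 4) -> (2, 12) -> (1, 24) -> return 24

Answer: 24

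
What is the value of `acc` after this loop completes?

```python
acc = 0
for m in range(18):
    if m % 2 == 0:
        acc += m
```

Sum of even numbers 0 to 17
`acc` takes the values: 0 → 2 → 6 → 12 → 20 → 30 → 42 → 56 → 72

Answer: 72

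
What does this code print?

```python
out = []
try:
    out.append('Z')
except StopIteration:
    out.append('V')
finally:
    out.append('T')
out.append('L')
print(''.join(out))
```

Execution trace: 'Z' (try body, no exception) → 'T' (finally) → 'L' (after the try/except). Output: ZTL

Answer: ZTL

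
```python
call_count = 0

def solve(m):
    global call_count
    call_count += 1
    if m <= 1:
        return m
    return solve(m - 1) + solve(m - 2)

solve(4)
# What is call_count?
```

Calls(m) = 1 + Calls(m-1) + Calls(m-2); Calls(0)=Calls(1)=1. For m=4 this gives 9.

Answer: 9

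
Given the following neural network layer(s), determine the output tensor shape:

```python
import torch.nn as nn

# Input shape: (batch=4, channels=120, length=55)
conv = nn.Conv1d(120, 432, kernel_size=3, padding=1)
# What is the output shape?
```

Input: (4, 120, 55) -> Output: (4, 432, 55)

Answer: (4, 432, 55)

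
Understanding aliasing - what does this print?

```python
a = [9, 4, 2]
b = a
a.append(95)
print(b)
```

Key concept: basic list aliasing.
Step by step:
`a = [9, 4, 2]` → a = [9, 4, 2]
`b = a` → b = [9, 4, 2] (same object as a)
`a.append(95)` → a = [9, 4, 2, 95] (same object as b); b = [9, 4, 2, 95] (same object as a)
`print(b)` → prints [9, 4, 2, 95]

Answer: [9, 4, 2, 95]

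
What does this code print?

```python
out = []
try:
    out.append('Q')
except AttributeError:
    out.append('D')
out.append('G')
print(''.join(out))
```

Execution trace: 'Q' (try body, no exception) → 'G' (after the try/except). Output: QG

Answer: QG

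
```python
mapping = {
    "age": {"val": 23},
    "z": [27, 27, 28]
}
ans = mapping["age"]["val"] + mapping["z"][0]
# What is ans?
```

Trace:
`mapping = { ...` → mapping = {'age': {'val': 23}, 'z': [27, 27, 28]}
`ans = mapping["age"]["val"] + mapping["z"][0]` → ans = 50
So ans = 50

Answer: 50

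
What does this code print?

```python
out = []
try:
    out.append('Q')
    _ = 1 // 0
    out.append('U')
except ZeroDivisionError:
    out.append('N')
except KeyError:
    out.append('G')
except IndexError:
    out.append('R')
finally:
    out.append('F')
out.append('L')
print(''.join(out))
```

Execution trace: 'Q' (try body) → 'N' (except ZeroDivisionError) → 'F' (finally) → 'L' (after the try/except). Output: QNFL

Answer: QNFL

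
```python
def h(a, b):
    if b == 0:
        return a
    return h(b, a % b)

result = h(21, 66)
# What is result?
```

h(21, 66) -> h(66, 21) -> h(21, 3) -> h(3, 0) -> 3

Answer: 3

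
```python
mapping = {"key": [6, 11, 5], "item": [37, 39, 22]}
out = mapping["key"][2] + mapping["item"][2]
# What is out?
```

Trace:
`mapping = {"key": [6, 11, 5], "item": [37, 39, 22]}` → mapping = {'key': [6, 11, 5], 'item': [37, 39, 22]}
`out = mapping["key"][2] + mapping["item"][2]` → out = 27
So out = 27

Answer: 27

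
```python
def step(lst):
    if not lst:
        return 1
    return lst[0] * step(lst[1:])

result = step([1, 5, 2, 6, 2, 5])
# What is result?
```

Product over [1, 5, 2, 6, 2, 5] = 1 * 5 * 2 * 6 * 2 * 5 = 600

Answer: 600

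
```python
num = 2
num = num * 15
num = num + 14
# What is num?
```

Trace:
`num = 2` → num = 2
`num = num * 15` → num = 30
`num = num + 14` → num = 44
So num = 44

Answer: 44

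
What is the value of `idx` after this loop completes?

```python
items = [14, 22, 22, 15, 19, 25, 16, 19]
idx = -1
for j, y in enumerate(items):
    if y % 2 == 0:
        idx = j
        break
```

First even number index in [14, 22, 22, 15, 19, 25, 16, 19]
`idx` takes the values: -1 → 0

Answer: 0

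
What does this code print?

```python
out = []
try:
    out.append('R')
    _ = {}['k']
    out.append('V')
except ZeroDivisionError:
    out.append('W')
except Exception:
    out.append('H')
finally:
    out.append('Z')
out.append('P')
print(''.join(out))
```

Execution trace: 'R' (try body) → 'H' (except Exception) → 'Z' (finally) → 'P' (after the try/except). Output: RHZP

Answer: RHZP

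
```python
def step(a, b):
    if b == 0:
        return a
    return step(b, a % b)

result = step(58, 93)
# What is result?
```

step(58, 93) -> step(93, 58) -> step(58, 35) -> step(35, 23) -> step(23, 12) -> step(12, 11) -> step(11, 1) -> step(1, 0) -> 1

Answer: 1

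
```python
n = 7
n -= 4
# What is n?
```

Trace:
`n = 7` → n = 7
`n -= 4` → n = 3
So n = 3

Answer: 3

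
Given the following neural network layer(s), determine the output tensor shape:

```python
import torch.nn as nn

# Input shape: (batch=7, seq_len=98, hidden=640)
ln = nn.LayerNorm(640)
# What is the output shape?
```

Input: (7, 98, 640) -> Output: (7, 98, 640)

Answer: (7, 98, 640)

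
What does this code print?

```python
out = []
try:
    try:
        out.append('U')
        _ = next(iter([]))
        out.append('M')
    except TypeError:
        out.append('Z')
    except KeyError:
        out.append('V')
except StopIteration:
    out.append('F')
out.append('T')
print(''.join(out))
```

Execution trace: 'U' (try body) → 'F' (outer except StopIteration) → 'T' (after the try/except). Output: UFT

Answer: UFT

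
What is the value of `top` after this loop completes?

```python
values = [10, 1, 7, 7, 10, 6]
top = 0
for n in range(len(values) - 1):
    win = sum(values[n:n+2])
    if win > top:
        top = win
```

Max sum of 2-element window in [10, 1, 7, 7, 10, 6]
`top` takes the values: 0 → 11 → 14 → 17

Answer: 17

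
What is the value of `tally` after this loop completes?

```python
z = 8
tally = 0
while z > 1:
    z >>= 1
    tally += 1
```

Count right shifts until 1
`tally` takes the values: 0 → 1 → 2 → 3

Answer: 3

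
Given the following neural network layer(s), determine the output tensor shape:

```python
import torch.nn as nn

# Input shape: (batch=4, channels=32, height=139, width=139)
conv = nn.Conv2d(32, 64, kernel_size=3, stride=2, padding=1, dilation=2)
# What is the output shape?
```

Input: (4, 32, 139, 139) -> Output: (4, 64, 69, 69)

Answer: (4, 64, 69, 69)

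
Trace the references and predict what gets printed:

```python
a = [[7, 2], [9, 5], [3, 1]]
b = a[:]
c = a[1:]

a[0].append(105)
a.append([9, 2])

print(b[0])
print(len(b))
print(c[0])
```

Key concept: slice with nested mutation.
Step by step:
`a = [[7, 2], [9, 5], [3, 1]]` → a = [[7, 2], [9, 5], [3, 1]]
`b = a[:]` → b = [[7, 2], [9, 5], [3, 1]]
`c = a[1:]` → c = [[9, 5], [3, 1]]
`a[0].append(105)` → a = [[7, 2, 105], [9, 5], [3, 1]]; b = [[7, 2, 105], [9, 5], [3, 1]]
`a.append([9, 2])` → a = [[7, 2, 105], [9, 5], [3, 1], [9, 2]]
`print(b[0])` → prints [7, 2, 105]
`print(len(b))` → prints 3
`print(c[0])` → prints [9, 5]

Answer:
[7, 2, 105]
3
[9, 5]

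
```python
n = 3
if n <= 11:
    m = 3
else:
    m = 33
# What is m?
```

Trace:
`n = 3` → n = 3
`if n <= 11: ...` → n <= 11 is True → m = 3
So m = 3

Answer: 3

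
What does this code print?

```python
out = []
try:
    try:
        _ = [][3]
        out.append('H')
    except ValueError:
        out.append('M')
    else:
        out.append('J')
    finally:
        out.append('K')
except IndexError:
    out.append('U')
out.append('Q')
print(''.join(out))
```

Execution trace: 'K' (finally) → 'U' (outer except IndexError) → 'Q' (after the try/except). Output: KUQ

Answer: KUQ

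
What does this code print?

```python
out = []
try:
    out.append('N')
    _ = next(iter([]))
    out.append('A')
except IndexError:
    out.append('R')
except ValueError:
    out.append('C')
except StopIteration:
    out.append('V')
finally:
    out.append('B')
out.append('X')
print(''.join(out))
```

Execution trace: 'N' (try body) → 'V' (except StopIteration) → 'B' (finally) → 'X' (after the try/except). Output: NVBX

Answer: NVBX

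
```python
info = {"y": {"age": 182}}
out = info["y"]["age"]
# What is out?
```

Trace:
`info = {"y": {"age": 182}}` → info = {'y': {'age': 182}}
`out = info["y"]["age"]` → out = 182
So out = 182

Answer: 182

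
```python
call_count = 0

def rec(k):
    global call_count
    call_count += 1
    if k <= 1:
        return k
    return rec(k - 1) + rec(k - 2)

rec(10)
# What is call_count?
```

Calls(k) = 1 + Calls(k-1) + Calls(k-2); Calls(0)=Calls(1)=1. For k=10 this gives 177.

Answer: 177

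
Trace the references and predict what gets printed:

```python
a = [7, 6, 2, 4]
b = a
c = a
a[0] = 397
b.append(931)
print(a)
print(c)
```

Key concept: multiple aliases.
Step by step:
`a = [7, 6, 2, 4]` → a = [7, 6, 2, 4]
`b = a` → b = [7, 6, 2, 4] (same object as a)
`c = a` → c = [7, 6, 2, 4] (same object as a, b)
`a[0] = 397` → a = [397, 6, 2, 4] (same object as b, c); b = [397, 6, 2, 4] (same object as a, c); c = [397, 6, 2, 4] (same object as a, b)
`b.append(931)` → a = [397, 6, 2, 4, 931] (same object as b, c); b = [397, 6, 2, 4, 931] (same object as a, c); c = [397, 6, 2, 4, 931] (same object as a, b)
`print(a)` → prints [397, 6, 2, 4, 931]
`print(c)` → prints [397, 6, 2, 4, 931]

Answer:
[397, 6, 2, 4, 931]
[397, 6, 2, 4, 931]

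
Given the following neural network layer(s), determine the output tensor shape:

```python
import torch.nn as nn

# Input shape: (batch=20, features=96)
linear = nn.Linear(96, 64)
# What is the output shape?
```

Input: (20, 96) -> Output: (20, 64)

Answer: (20, 64)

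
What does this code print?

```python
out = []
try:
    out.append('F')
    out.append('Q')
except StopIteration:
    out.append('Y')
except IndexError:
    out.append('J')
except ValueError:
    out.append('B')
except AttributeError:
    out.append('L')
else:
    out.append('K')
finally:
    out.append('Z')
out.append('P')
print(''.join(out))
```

Execution trace: 'F' (try body) → 'Q' (try body, no exception) → 'K' (else) → 'Z' (finally) → 'P' (after the try/except). Output: FQKZP

Answer: FQKZP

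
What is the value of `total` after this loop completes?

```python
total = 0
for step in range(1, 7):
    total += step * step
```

Sum of squares 1² to 6² = 91
`total` takes the values: 0 → 1 → 5 → 14 → 30 → 55 → 91

Answer: 91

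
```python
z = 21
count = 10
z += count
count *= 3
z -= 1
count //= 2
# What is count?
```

Trace:
`z = 21` → z = 21
`count = 10` → count = 10
`z += count` → z = 31
`count *= 3` → count = 30
`z -= 1` → z = 30
`count //= 2` → count = 15
So count = 15

Answer: 15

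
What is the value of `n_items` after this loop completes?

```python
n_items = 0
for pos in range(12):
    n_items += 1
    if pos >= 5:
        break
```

Loop breaks when pos reaches 5, n_items is 6
`n_items` takes the values: 0 → 1 → 2 → 3 → 4 → 5 → 6

Answer: 6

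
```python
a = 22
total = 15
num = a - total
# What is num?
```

Trace:
`a = 22` → a = 22
`total = 15` → total = 15
`num = a - total` → num = 7
So num = 7

Answer: 7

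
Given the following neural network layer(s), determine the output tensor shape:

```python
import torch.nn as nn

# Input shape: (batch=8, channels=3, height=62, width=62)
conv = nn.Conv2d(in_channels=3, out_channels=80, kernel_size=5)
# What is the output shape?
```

Input: (8, 3, 62, 62) -> Output: (8, 80, 58, 58)

Answer: (8, 80, 58, 58)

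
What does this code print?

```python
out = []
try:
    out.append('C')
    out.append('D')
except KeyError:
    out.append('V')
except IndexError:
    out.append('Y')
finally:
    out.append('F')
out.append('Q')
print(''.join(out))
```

Execution trace: 'C' (try body) → 'D' (try body, no exception) → 'F' (finally) → 'Q' (after the try/except). Output: CDFQ

Answer: CDFQ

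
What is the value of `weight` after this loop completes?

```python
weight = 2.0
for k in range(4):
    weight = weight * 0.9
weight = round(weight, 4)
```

Exponential decay: 2.0 * 0.9^4
`weight` takes the values: 2.0 → 1.8 → 1.62 → 1.458 → 1.3122

Answer: 1.3122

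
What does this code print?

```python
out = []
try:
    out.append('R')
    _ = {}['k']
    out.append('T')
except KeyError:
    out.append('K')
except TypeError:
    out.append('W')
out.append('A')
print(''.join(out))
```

Execution trace: 'R' (try body) → 'K' (except KeyError) → 'A' (after the try/except). Output: RKA

Answer: RKA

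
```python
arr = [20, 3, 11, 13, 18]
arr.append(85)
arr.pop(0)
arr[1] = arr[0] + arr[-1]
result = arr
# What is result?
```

Trace:
`arr = [20, 3, 11, 13, 18]` → arr = [20, 3, 11, 13, 18]
`arr.append(85)` → arr = [20, 3, 11, 13, 18, 85]
`arr.pop(0)` → arr = [3, 11, 13, 18, 85]
`arr[1] = arr[0] + arr[-1]` → arr = [3, 88, 13, 18, 85]
`result = arr` → result = [3, 88, 13, 18, 85]
So result = [3, 88, 13, 18, 85]

Answer: [3, 88, 13, 18, 85]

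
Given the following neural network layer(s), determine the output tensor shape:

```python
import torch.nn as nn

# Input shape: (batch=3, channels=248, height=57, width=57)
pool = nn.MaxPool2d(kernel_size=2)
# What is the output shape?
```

Input: (3, 248, 57, 57) -> Output: (3, 248, 28, 28)

Answer: (3, 248, 28, 28)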